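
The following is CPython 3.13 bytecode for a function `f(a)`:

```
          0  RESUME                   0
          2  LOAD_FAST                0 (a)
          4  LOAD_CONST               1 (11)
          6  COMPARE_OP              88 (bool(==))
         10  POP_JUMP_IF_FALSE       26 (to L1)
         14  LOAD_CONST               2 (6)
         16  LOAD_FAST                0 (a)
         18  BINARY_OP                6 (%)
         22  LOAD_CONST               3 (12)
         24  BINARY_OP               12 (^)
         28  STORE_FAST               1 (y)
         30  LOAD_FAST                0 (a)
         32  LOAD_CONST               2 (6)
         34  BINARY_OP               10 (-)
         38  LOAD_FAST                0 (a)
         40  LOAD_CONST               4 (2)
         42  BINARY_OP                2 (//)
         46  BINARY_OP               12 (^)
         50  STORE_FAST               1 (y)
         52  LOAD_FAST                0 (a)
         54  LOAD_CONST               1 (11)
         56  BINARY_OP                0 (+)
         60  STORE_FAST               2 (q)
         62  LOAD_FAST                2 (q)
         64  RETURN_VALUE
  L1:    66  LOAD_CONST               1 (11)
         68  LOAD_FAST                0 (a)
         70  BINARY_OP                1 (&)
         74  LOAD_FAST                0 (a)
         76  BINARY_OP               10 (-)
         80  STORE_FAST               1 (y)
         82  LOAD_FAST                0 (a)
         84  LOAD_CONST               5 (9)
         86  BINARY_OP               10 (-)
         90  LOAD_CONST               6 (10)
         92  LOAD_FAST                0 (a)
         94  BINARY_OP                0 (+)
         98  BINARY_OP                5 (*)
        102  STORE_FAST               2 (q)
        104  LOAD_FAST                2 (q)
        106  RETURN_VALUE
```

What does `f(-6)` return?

-60

LOAD_FAST a → push -6. Stack: [-6]
LOAD_CONST → push 11. Stack: [-6, 11]
COMPARE_OP bool(==) → -6 vs 11 = False. Stack: [False]
POP_JUMP_IF_FALSE → pop False; jump. Stack: []
LOAD_CONST → push 11. Stack: [11]
LOAD_FAST a → push -6. Stack: [11, -6]
BINARY_OP & → 11 & -6 = 10. Stack: [10]
LOAD_FAST a → push -6. Stack: [10, -6]
BINARY_OP - → 10 - -6 = 16. Stack: [16]
STORE_FAST y → y=16. Stack: []
LOAD_FAST a → push -6. Stack: [-6]
LOAD_CONST → push 9. Stack: [-6, 9]
BINARY_OP - → -6 - 9 = -15. Stack: [-15]
LOAD_CONST → push 10. Stack: [-15, 10]
LOAD_FAST a → push -6. Stack: [-15, 10, -6]
BINARY_OP + → 10 + -6 = 4. Stack: [-15, 4]
BINARY_OP * → -15 * 4 = -60. Stack: [-60]
STORE_FAST q → q=-60. Stack: []
LOAD_FAST q → push -60. Stack: [-60]
RETURN_VALUE → return -60.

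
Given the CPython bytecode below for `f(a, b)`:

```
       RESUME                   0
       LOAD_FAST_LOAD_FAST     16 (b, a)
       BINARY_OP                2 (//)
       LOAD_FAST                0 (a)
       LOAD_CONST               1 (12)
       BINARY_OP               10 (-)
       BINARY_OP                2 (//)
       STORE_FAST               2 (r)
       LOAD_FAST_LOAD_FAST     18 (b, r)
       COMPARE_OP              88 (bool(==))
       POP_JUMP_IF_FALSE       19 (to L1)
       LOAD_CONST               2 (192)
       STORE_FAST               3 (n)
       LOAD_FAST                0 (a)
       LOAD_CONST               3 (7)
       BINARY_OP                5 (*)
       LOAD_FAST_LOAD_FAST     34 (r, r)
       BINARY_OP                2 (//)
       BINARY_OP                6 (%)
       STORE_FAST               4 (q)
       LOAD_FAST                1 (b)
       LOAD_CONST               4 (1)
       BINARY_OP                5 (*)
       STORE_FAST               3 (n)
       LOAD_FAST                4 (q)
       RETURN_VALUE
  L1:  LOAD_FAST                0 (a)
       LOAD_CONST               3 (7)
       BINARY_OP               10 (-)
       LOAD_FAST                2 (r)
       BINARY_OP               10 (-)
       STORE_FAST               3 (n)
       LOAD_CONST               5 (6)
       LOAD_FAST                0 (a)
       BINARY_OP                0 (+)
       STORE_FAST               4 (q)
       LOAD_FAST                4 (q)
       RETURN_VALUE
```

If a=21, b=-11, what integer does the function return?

LOAD_FAST_LOAD_FAST b,a → push -11,21. Stack: [-11, 21]
BINARY_OP // → -11 // 21 = -1. Stack: [-1]
LOAD_FAST a → push 21. Stack: [-1, 21]
LOAD_CONST → push 12. Stack: [-1, 21, 12]
BINARY_OP - → 21 - 12 = 9. Stack: [-1, 9]
BINARY_OP // → -1 // 9 = -1. Stack: [-1]
STORE_FAST r → r=-1. Stack: []
LOAD_FAST_LOAD_FAST b,r → push -11,-1. Stack: [-11, -1]
COMPARE_OP bool(==) → -11 vs -1 = False. Stack: [False]
POP_JUMP_IF_FALSE → pop False; jump. Stack: []
LOAD_FAST a → push 21. Stack: [21]
LOAD_CONST → push 7. Stack: [21, 7]
BINARY_OP - → 21 - 7 = 14. Stack: [14]
LOAD_FAST r → push -1. Stack: [14, -1]
BINARY_OP - → 14 - -1 = 15. Stack: [15]
STORE_FAST n → n=15. Stack: []
LOAD_CONST → push 6. Stack: [6]
LOAD_FAST a → push 21. Stack: [6, 21]
BINARY_OP + → 6 + 21 = 27. Stack: [27]
STORE_FAST q → q=27. Stack: []
LOAD_FAST q → push 27. Stack: [27]
RETURN_VALUE → return 27.

27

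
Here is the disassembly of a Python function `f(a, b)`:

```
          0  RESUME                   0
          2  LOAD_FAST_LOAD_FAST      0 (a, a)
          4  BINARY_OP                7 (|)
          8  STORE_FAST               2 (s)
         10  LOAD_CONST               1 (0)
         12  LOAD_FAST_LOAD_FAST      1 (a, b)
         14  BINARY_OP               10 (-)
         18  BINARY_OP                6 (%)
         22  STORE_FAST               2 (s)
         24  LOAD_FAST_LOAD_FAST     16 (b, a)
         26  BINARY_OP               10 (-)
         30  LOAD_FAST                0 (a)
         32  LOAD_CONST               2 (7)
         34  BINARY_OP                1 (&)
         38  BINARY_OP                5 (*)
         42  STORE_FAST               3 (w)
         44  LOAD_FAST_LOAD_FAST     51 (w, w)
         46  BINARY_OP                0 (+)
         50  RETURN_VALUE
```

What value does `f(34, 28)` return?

-24

LOAD_FAST_LOAD_FAST a,a → push 34,34. Stack: [34, 34]
BINARY_OP | → 34 | 34 = 34. Stack: [34]
STORE_FAST s → s=34. Stack: []
LOAD_CONST → push 0. Stack: [0]
LOAD_FAST_LOAD_FAST a,b → push 34,28. Stack: [0, 34, 28]
BINARY_OP - → 34 - 28 = 6. Stack: [0, 6]
BINARY_OP % → 0 % 6 = 0. Stack: [0]
STORE_FAST s → s=0. Stack: []
LOAD_FAST_LOAD_FAST b,a → push 28,34. Stack: [28, 34]
BINARY_OP - → 28 - 34 = -6. Stack: [-6]
LOAD_FAST a → push 34. Stack: [-6, 34]
LOAD_CONST → push 7. Stack: [-6, 34, 7]
BINARY_OP & → 34 & 7 = 2. Stack: [-6, 2]
BINARY_OP * → -6 * 2 = -12. Stack: [-12]
STORE_FAST w → w=-12. Stack: []
LOAD_FAST_LOAD_FAST w,w → push -12,-12. Stack: [-12, -12]
BINARY_OP + → -12 + -12 = -24. Stack: [-24]
RETURN_VALUE → return -24.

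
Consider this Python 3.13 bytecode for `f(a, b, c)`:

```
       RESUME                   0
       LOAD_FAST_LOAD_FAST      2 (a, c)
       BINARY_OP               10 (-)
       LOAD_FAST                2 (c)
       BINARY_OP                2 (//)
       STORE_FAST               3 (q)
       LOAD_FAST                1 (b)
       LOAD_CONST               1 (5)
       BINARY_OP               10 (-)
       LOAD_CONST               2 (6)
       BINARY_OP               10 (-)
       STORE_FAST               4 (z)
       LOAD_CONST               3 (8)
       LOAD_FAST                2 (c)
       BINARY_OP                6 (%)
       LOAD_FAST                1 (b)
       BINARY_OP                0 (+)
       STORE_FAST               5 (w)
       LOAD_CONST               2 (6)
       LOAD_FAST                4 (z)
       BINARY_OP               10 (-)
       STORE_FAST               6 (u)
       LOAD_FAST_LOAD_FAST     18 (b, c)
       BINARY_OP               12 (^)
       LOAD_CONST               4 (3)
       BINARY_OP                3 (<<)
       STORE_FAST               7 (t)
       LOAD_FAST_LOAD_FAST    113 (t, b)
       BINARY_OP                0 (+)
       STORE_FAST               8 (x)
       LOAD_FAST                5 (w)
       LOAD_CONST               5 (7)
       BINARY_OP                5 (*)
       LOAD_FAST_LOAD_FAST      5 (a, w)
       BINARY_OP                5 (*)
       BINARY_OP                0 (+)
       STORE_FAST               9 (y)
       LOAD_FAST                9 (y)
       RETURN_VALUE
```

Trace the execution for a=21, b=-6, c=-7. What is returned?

-336

LOAD_FAST_LOAD_FAST a,c → push 21,-7. Stack: [21, -7]
BINARY_OP - → 21 - -7 = 28. Stack: [28]
LOAD_FAST c → push -7. Stack: [28, -7]
BINARY_OP // → 28 // -7 = -4. Stack: [-4]
STORE_FAST q → q=-4. Stack: []
LOAD_FAST b → push -6. Stack: [-6]
LOAD_CONST → push 5. Stack: [-6, 5]
BINARY_OP - → -6 - 5 = -11. Stack: [-11]
LOAD_CONST → push 6. Stack: [-11, 6]
BINARY_OP - → -11 - 6 = -17. Stack: [-17]
STORE_FAST z → z=-17. Stack: []
LOAD_CONST → push 8. Stack: [8]
LOAD_FAST c → push -7. Stack: [8, -7]
BINARY_OP % → 8 % -7 = -6. Stack: [-6]
LOAD_FAST b → push -6. Stack: [-6, -6]
BINARY_OP + → -6 + -6 = -12. Stack: [-12]
STORE_FAST w → w=-12. Stack: []
LOAD_CONST → push 6. Stack: [6]
LOAD_FAST z → push -17. Stack: [6, -17]
BINARY_OP - → 6 - -17 = 23. Stack: [23]
STORE_FAST u → u=23. Stack: []
LOAD_FAST_LOAD_FAST b,c → push -6,-7. Stack: [-6, -7]
BINARY_OP ^ → -6 ^ -7 = 3. Stack: [3]
LOAD_CONST → push 3. Stack: [3, 3]
BINARY_OP << → 3 << 3 = 24. Stack: [24]
STORE_FAST t → t=24. Stack: []
LOAD_FAST_LOAD_FAST t,b → push 24,-6. Stack: [24, -6]
BINARY_OP + → 24 + -6 = 18. Stack: [18]
STORE_FAST x → x=18. Stack: []
LOAD_FAST w → push -12. Stack: [-12]
LOAD_CONST → push 7. Stack: [-12, 7]
BINARY_OP * → -12 * 7 = -84. Stack: [-84]
LOAD_FAST_LOAD_FAST a,w → push 21,-12. Stack: [-84, 21, -12]
BINARY_OP * → 21 * -12 = -252. Stack: [-84, -252]
BINARY_OP + → -84 + -252 = -336. Stack: [-336]
STORE_FAST y → y=-336. Stack: []
LOAD_FAST y → push -336. Stack: [-336]
RETURN_VALUE → return -336.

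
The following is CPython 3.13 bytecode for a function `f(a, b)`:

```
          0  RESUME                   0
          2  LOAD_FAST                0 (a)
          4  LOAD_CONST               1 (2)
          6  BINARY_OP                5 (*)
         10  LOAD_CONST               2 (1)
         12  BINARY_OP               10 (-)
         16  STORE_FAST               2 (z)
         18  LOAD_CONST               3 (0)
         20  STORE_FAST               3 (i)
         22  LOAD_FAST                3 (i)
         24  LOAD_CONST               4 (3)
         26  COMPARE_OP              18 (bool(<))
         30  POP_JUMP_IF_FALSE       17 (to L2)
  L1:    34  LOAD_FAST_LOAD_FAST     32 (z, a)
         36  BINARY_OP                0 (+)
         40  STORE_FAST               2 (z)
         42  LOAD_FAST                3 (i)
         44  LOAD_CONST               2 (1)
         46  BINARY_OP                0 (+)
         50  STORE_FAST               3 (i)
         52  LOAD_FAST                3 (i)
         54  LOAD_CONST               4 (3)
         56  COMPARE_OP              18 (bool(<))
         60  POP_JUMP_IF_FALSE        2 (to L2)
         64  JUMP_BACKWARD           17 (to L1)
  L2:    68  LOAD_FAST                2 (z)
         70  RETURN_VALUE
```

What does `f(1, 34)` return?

4

LOAD_FAST a → push 1. Stack: [1]
LOAD_CONST → push 2. Stack: [1, 2]
BINARY_OP * → 1 * 2 = 2. Stack: [2]
LOAD_CONST → push 1. Stack: [2, 1]
BINARY_OP - → 2 - 1 = 1. Stack: [1]
STORE_FAST z → z=1. Stack: []
LOAD_CONST → push 0. Stack: [0]
STORE_FAST i → i=0. Stack: []
LOAD_FAST i → push 0. Stack: [0]
LOAD_CONST → push 3. Stack: [0, 3]
COMPARE_OP bool(<) → 0 vs 3 = True. Stack: [True]
POP_JUMP_IF_FALSE → pop True; no jump. Stack: []
LOAD_FAST_LOAD_FAST z,a → push 1,1. Stack: [1, 1]
BINARY_OP + → 1 + 1 = 2. Stack: [2]
STORE_FAST z → z=2. Stack: []
LOAD_FAST i → push 0. Stack: [0]
LOAD_CONST → push 1. Stack: [0, 1]
BINARY_OP + → 0 + 1 = 1. Stack: [1]
STORE_FAST i → i=1. Stack: []
LOAD_FAST i → push 1. Stack: [1]
LOAD_CONST → push 3. Stack: [1, 3]
COMPARE_OP bool(<) → 1 vs 3 = True. Stack: [True]
POP_JUMP_IF_FALSE → pop True; no jump. Stack: []
LOAD_FAST_LOAD_FAST z,a → push 2,1. Stack: [2, 1]
BINARY_OP + → 2 + 1 = 3. Stack: [3]
STORE_FAST z → z=3. Stack: []
LOAD_FAST i → push 1. Stack: [1]
LOAD_CONST → push 1. Stack: [1, 1]
BINARY_OP + → 1 + 1 = 2. Stack: [2]
STORE_FAST i → i=2. Stack: []
LOAD_FAST i → push 2. Stack: [2]
LOAD_CONST → push 3. Stack: [2, 3]
COMPARE_OP bool(<) → 2 vs 3 = True. Stack: [True]
POP_JUMP_IF_FALSE → pop True; no jump. Stack: []
LOAD_FAST_LOAD_FAST z,a → push 3,1. Stack: [3, 1]
BINARY_OP + → 3 + 1 = 4. Stack: [4]
STORE_FAST z → z=4. Stack: []
LOAD_FAST i → push 2. Stack: [2]
LOAD_CONST → push 1. Stack: [2, 1]
BINARY_OP + → 2 + 1 = 3. Stack: [3]
STORE_FAST i → i=3. Stack: []
LOAD_FAST i → push 3. Stack: [3]
LOAD_CONST → push 3. Stack: [3, 3]
COMPARE_OP bool(<) → 3 vs 3 = False. Stack: [False]
POP_JUMP_IF_FALSE → pop False; jump. Stack: []
LOAD_FAST z → push 4. Stack: [4]
RETURN_VALUE → return 4.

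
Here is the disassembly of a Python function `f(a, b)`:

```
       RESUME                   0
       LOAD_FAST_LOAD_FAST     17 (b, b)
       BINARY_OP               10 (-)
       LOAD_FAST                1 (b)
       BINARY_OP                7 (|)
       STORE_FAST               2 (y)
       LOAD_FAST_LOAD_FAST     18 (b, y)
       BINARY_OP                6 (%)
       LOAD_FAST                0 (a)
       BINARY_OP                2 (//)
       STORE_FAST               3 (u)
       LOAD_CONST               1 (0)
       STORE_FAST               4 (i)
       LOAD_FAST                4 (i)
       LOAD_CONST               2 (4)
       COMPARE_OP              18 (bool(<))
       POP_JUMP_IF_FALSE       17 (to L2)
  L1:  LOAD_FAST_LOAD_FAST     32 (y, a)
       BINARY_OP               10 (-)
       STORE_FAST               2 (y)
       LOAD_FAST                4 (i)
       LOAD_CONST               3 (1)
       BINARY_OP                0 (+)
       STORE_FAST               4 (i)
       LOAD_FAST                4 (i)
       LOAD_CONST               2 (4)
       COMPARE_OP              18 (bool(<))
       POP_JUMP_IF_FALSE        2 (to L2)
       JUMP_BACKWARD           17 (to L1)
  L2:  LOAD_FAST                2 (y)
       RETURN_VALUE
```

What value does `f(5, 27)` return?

7

LOAD_FAST_LOAD_FAST b,b → push 27,27. Stack: [27, 27]
BINARY_OP - → 27 - 27 = 0. Stack: [0]
LOAD_FAST b → push 27. Stack: [0, 27]
BINARY_OP | → 0 | 27 = 27. Stack: [27]
STORE_FAST y → y=27. Stack: []
LOAD_FAST_LOAD_FAST b,y → push 27,27. Stack: [27, 27]
BINARY_OP % → 27 % 27 = 0. Stack: [0]
LOAD_FAST a → push 5. Stack: [0, 5]
BINARY_OP // → 0 // 5 = 0. Stack: [0]
STORE_FAST u → u=0. Stack: []
LOAD_CONST → push 0. Stack: [0]
STORE_FAST i → i=0. Stack: []
LOAD_FAST i → push 0. Stack: [0]
LOAD_CONST → push 4. Stack: [0, 4]
COMPARE_OP bool(<) → 0 vs 4 = True. Stack: [True]
POP_JUMP_IF_FALSE → pop True; no jump. Stack: []
LOAD_FAST_LOAD_FAST y,a → push 27,5. Stack: [27, 5]
BINARY_OP - → 27 - 5 = 22. Stack: [22]
STORE_FAST y → y=22. Stack: []
LOAD_FAST i → push 0. Stack: [0]
LOAD_CONST → push 1. Stack: [0, 1]
BINARY_OP + → 0 + 1 = 1. Stack: [1]
STORE_FAST i → i=1. Stack: []
LOAD_FAST i → push 1. Stack: [1]
LOAD_CONST → push 4. Stack: [1, 4]
COMPARE_OP bool(<) → 1 vs 4 = True. Stack: [True]
POP_JUMP_IF_FALSE → pop True; no jump. Stack: []
LOAD_FAST_LOAD_FAST y,a → push 22,5. Stack: [22, 5]
BINARY_OP - → 22 - 5 = 17. Stack: [17]
STORE_FAST y → y=17. Stack: []
LOAD_FAST i → push 1. Stack: [1]
LOAD_CONST → push 1. Stack: [1, 1]
BINARY_OP + → 1 + 1 = 2. Stack: [2]
STORE_FAST i → i=2. Stack: []
LOAD_FAST i → push 2. Stack: [2]
LOAD_CONST → push 4. Stack: [2, 4]
COMPARE_OP bool(<) → 2 vs 4 = True. Stack: [True]
POP_JUMP_IF_FALSE → pop True; no jump. Stack: []
LOAD_FAST_LOAD_FAST y,a → push 17,5. Stack: [17, 5]
BINARY_OP - → 17 - 5 = 12. Stack: [12]
STORE_FAST y → y=12. Stack: []
LOAD_FAST i → push 2. Stack: [2]
LOAD_CONST → push 1. Stack: [2, 1]
BINARY_OP + → 2 + 1 = 3. Stack: [3]
STORE_FAST i → i=3. Stack: []
LOAD_FAST i → push 3. Stack: [3]
LOAD_CONST → push 4. Stack: [3, 4]
COMPARE_OP bool(<) → 3 vs 4 = True. Stack: [True]
POP_JUMP_IF_FALSE → pop True; no jump. Stack: []
LOAD_FAST_LOAD_FAST y,a → push 12,5. Stack: [12, 5]
BINARY_OP - → 12 - 5 = 7. Stack: [7]
STORE_FAST y → y=7. Stack: []
LOAD_FAST i → push 3. Stack: [3]
LOAD_CONST → push 1. Stack: [3, 1]
BINARY_OP + → 3 + 1 = 4. Stack: [4]
STORE_FAST i → i=4. Stack: []
LOAD_FAST i → push 4. Stack: [4]
LOAD_CONST → push 4. Stack: [4, 4]
COMPARE_OP bool(<) → 4 vs 4 = False. Stack: [False]
POP_JUMP_IF_FALSE → pop False; jump. Stack: []
LOAD_FAST y → push 7. Stack: [7]
RETURN_VALUE → return 7.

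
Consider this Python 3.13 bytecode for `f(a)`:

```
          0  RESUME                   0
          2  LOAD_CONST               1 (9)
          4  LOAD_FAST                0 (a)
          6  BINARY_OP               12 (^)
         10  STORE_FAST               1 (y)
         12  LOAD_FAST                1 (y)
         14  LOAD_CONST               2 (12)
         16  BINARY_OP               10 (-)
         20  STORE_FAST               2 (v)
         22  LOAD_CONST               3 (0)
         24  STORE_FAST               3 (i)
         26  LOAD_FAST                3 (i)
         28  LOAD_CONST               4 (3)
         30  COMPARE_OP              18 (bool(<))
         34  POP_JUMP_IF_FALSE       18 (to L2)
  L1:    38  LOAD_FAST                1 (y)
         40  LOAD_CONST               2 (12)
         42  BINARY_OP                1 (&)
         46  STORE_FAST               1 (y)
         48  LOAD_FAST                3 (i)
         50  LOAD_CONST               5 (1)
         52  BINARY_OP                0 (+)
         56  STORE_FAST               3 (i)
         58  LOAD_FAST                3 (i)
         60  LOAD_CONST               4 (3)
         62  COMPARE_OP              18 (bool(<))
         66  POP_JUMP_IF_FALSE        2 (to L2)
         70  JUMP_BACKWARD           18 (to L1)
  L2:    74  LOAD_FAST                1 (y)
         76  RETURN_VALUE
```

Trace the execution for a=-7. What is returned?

LOAD_CONST → push 9. Stack: [9]
LOAD_FAST a → push -7. Stack: [9, -7]
BINARY_OP ^ → 9 ^ -7 = -16. Stack: [-16]
STORE_FAST y → y=-16. Stack: []
LOAD_FAST y → push -16. Stack: [-16]
LOAD_CONST → push 12. Stack: [-16, 12]
BINARY_OP - → -16 - 12 = -28. Stack: [-28]
STORE_FAST v → v=-28. Stack: []
LOAD_CONST → push 0. Stack: [0]
STORE_FAST i → i=0. Stack: []
LOAD_FAST i → push 0. Stack: [0]
LOAD_CONST → push 3. Stack: [0, 3]
COMPARE_OP bool(<) → 0 vs 3 = True. Stack: [True]
POP_JUMP_IF_FALSE → pop True; no jump. Stack: []
LOAD_FAST y → push -16. Stack: [-16]
LOAD_CONST → push 12. Stack: [-16, 12]
BINARY_OP & → -16 & 12 = 0. Stack: [0]
STORE_FAST y → y=0. Stack: []
LOAD_FAST i → push 0. Stack: [0]
LOAD_CONST → push 1. Stack: [0, 1]
BINARY_OP + → 0 + 1 = 1. Stack: [1]
STORE_FAST i → i=1. Stack: []
LOAD_FAST i → push 1. Stack: [1]
LOAD_CONST → push 3. Stack: [1, 3]
COMPARE_OP bool(<) → 1 vs 3 = True. Stack: [True]
POP_JUMP_IF_FALSE → pop True; no jump. Stack: []
LOAD_FAST y → push 0. Stack: [0]
LOAD_CONST → push 12. Stack: [0, 12]
BINARY_OP & → 0 & 12 = 0. Stack: [0]
STORE_FAST y → y=0. Stack: []
LOAD_FAST i → push 1. Stack: [1]
LOAD_CONST → push 1. Stack: [1, 1]
BINARY_OP + → 1 + 1 = 2. Stack: [2]
STORE_FAST i → i=2. Stack: []
LOAD_FAST i → push 2. Stack: [2]
LOAD_CONST → push 3. Stack: [2, 3]
COMPARE_OP bool(<) → 2 vs 3 = True. Stack: [True]
POP_JUMP_IF_FALSE → pop True; no jump. Stack: []
LOAD_FAST y → push 0. Stack: [0]
LOAD_CONST → push 12. Stack: [0, 12]
BINARY_OP & → 0 & 12 = 0. Stack: [0]
STORE_FAST y → y=0. Stack: []
LOAD_FAST i → push 2. Stack: [2]
LOAD_CONST → push 1. Stack: [2, 1]
BINARY_OP + → 2 + 1 = 3. Stack: [3]
STORE_FAST i → i=3. Stack: []
LOAD_FAST i → push 3. Stack: [3]
LOAD_CONST → push 3. Stack: [3, 3]
COMPARE_OP bool(<) → 3 vs 3 = False. Stack: [False]
POP_JUMP_IF_FALSE → pop False; jump. Stack: []
LOAD_FAST y → push 0. Stack: [0]
RETURN_VALUE → return 0.

0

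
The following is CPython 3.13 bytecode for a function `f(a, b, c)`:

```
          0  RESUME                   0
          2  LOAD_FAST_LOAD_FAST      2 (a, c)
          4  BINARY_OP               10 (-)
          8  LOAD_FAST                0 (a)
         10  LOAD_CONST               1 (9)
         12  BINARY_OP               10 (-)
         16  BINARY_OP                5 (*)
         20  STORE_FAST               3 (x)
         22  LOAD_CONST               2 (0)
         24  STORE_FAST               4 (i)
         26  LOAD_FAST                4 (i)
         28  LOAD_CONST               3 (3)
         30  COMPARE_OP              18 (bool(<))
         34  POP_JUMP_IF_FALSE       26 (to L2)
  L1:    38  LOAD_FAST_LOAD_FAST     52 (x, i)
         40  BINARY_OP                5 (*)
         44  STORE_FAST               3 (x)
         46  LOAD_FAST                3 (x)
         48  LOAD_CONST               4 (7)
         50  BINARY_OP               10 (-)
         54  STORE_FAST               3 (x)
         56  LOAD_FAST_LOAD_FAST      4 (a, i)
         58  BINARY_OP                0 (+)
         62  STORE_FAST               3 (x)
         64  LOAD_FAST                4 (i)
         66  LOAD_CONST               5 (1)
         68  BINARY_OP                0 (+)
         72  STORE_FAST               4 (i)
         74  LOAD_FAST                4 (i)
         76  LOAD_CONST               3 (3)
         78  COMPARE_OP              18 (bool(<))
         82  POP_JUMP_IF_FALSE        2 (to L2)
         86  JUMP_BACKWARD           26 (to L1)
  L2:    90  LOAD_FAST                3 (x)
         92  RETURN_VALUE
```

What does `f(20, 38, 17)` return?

LOAD_FAST_LOAD_FAST a,c → push 20,17
BINARY_OP - → 20 - 17 = 3
LOAD_FAST a → push 20
LOAD_CONST → push 9
BINARY_OP - → 20 - 9 = 11
BINARY_OP * → 3 * 11 = 33
STORE_FAST x → x=33
LOAD_CONST → push 0
STORE_FAST i → i=0
LOAD_FAST i → push 0
LOAD_CONST → push 3
COMPARE_OP bool(<) → 0 vs 3 = True
POP_JUMP_IF_FALSE → pop True; no jump
LOAD_FAST_LOAD_FAST x,i → push 33,0
BINARY_OP * → 33 * 0 = 0
STORE_FAST x → x=0
LOAD_FAST x → push 0
LOAD_CONST → push 7
BINARY_OP - → 0 - 7 = -7
STORE_FAST x → x=-7
LOAD_FAST_LOAD_FAST a,i → push 20,0
BINARY_OP + → 20 + 0 = 20
STORE_FAST x → x=20
LOAD_FAST i → push 0
LOAD_CONST → push 1
BINARY_OP + → 0 + 1 = 1
STORE_FAST i → i=1
LOAD_FAST i → push 1
LOAD_CONST → push 3
COMPARE_OP bool(<) → 1 vs 3 = True
POP_JUMP_IF_FALSE → pop True; no jump
LOAD_FAST_LOAD_FAST x,i → push 20,1
BINARY_OP * → 20 * 1 = 20
STORE_FAST x → x=20
LOAD_FAST x → push 20
LOAD_CONST → push 7
BINARY_OP - → 20 - 7 = 13
STORE_FAST x → x=13
LOAD_FAST_LOAD_FAST a,i → push 20,1
BINARY_OP + → 20 + 1 = 21
STORE_FAST x → x=21
LOAD_FAST i → push 1
LOAD_CONST → push 1
BINARY_OP + → 1 + 1 = 2
STORE_FAST i → i=2
LOAD_FAST i → push 2
LOAD_CONST → push 3
COMPARE_OP bool(<) → 2 vs 3 = True
POP_JUMP_IF_FALSE → pop True; no jump
LOAD_FAST_LOAD_FAST x,i → push 21,2
BINARY_OP * → 21 * 2 = 42
STORE_FAST x → x=42
LOAD_FAST x → push 42
LOAD_CONST → push 7
BINARY_OP - → 42 - 7 = 35
STORE_FAST x → x=35
LOAD_FAST_LOAD_FAST a,i → push 20,2
BINARY_OP + → 20 + 2 = 22
STORE_FAST x → x=22
LOAD_FAST i → push 2
LOAD_CONST → push 1
BINARY_OP + → 2 + 1 = 3
STORE_FAST i → i=3
LOAD_FAST i → push 3
LOAD_CONST → push 3
COMPARE_OP bool(<) → 3 vs 3 = False
POP_JUMP_IF_FALSE → pop False; jump
LOAD_FAST x → push 22
RETURN_VALUE → return 22.

22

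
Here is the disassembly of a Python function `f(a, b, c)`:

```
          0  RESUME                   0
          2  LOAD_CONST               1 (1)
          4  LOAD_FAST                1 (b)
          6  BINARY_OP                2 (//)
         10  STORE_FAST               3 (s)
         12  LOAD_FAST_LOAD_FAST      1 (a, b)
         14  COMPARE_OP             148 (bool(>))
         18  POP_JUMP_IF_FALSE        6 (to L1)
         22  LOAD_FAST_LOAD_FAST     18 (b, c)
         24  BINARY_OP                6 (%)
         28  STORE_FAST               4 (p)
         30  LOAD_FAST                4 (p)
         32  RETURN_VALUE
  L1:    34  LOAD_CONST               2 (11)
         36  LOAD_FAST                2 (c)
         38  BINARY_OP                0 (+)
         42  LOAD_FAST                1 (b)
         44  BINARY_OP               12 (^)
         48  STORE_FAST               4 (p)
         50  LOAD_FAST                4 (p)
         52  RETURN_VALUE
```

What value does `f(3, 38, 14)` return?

LOAD_CONST → push 1. Stack: [1]
LOAD_FAST b → push 38. Stack: [1, 38]
BINARY_OP // → 1 // 38 = 0. Stack: [0]
STORE_FAST s → s=0. Stack: []
LOAD_FAST_LOAD_FAST a,b → push 3,38. Stack: [3, 38]
COMPARE_OP bool(>) → 3 vs 38 = False. Stack: [False]
POP_JUMP_IF_FALSE → pop False; jump. Stack: []
LOAD_CONST → push 11. Stack: [11]
LOAD_FAST c → push 14. Stack: [11, 14]
BINARY_OP + → 11 + 14 = 25. Stack: [25]
LOAD_FAST b → push 38. Stack: [25, 38]
BINARY_OP ^ → 25 ^ 38 = 63. Stack: [63]
STORE_FAST p → p=63. Stack: []
LOAD_FAST p → push 63. Stack: [63]
RETURN_VALUE → return 63.

63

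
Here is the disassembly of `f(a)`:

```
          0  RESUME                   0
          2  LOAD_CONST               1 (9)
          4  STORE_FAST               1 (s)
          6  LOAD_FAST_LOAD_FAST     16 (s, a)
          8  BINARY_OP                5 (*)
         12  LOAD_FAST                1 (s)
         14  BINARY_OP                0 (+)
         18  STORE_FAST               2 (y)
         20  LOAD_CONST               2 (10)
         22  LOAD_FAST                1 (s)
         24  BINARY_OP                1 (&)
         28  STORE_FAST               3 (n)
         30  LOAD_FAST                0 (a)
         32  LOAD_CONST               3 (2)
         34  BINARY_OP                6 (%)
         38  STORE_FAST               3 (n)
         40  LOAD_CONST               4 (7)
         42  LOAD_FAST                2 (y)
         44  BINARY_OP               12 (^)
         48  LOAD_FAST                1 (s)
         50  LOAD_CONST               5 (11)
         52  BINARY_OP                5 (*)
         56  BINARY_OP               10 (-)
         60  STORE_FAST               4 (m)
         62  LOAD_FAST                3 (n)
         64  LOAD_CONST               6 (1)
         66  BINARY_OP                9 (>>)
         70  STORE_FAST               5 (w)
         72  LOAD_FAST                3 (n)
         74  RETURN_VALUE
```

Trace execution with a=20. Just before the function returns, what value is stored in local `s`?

9

LOAD_CONST → push 9. Stack: [9]
STORE_FAST s → s=9. Stack: []
LOAD_FAST_LOAD_FAST s,a → push 9,20. Stack: [9, 20]
BINARY_OP * → 9 * 20 = 180. Stack: [180]
LOAD_FAST s → push 9. Stack: [180, 9]
BINARY_OP + → 180 + 9 = 189. Stack: [189]
STORE_FAST y → y=189. Stack: []
LOAD_CONST → push 10. Stack: [10]
LOAD_FAST s → push 9. Stack: [10, 9]
BINARY_OP & → 10 & 9 = 8. Stack: [8]
STORE_FAST n → n=8. Stack: []
LOAD_FAST a → push 20. Stack: [20]
LOAD_CONST → push 2. Stack: [20, 2]
BINARY_OP % → 20 % 2 = 0. Stack: [0]
STORE_FAST n → n=0. Stack: []
LOAD_CONST → push 7. Stack: [7]
LOAD_FAST y → push 189. Stack: [7, 189]
BINARY_OP ^ → 7 ^ 189 = 186. Stack: [186]
LOAD_FAST s → push 9. Stack: [186, 9]
LOAD_CONST → push 11. Stack: [186, 9, 11]
BINARY_OP * → 9 * 11 = 99. Stack: [186, 99]
BINARY_OP - → 186 - 99 = 87. Stack: [87]
STORE_FAST m → m=87. Stack: []
LOAD_FAST n → push 0. Stack: [0]
LOAD_CONST → push 1. Stack: [0, 1]
BINARY_OP >> → 0 >> 1 = 0. Stack: [0]
STORE_FAST w → w=0. Stack: []
LOAD_FAST n → push 0. Stack: [0]
RETURN_VALUE → return 0.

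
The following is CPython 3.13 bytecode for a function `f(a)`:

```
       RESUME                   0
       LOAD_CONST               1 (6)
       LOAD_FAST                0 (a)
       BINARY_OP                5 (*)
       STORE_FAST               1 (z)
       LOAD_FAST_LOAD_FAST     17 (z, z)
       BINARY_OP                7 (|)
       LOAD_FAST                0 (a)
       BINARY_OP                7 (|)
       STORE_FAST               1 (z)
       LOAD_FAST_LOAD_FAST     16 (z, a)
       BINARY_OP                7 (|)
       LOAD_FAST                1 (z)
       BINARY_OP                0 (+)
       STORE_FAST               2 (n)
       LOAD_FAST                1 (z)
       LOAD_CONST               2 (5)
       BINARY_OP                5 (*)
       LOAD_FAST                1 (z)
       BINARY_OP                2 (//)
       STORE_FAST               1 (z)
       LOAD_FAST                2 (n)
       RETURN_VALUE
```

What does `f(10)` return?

LOAD_CONST → push 6. Stack: [6]
LOAD_FAST a → push 10. Stack: [6, 10]
BINARY_OP * → 6 * 10 = 60. Stack: [60]
STORE_FAST z → z=60. Stack: []
LOAD_FAST_LOAD_FAST z,z → push 60,60. Stack: [60, 60]
BINARY_OP | → 60 | 60 = 60. Stack: [60]
LOAD_FAST a → push 10. Stack: [60, 10]
BINARY_OP | → 60 | 10 = 62. Stack: [62]
STORE_FAST z → z=62. Stack: []
LOAD_FAST_LOAD_FAST z,a → push 62,10. Stack: [62, 10]
BINARY_OP | → 62 | 10 = 62. Stack: [62]
LOAD_FAST z → push 62. Stack: [62, 62]
BINARY_OP + → 62 + 62 = 124. Stack: [124]
STORE_FAST n → n=124. Stack: []
LOAD_FAST z → push 62. Stack: [62]
LOAD_CONST → push 5. Stack: [62, 5]
BINARY_OP * → 62 * 5 = 310. Stack: [310]
LOAD_FAST z → push 62. Stack: [310, 62]
BINARY_OP // → 310 // 62 = 5. Stack: [5]
STORE_FAST z → z=5. Stack: []
LOAD_FAST n → push 124. Stack: [124]
RETURN_VALUE → return 124.

124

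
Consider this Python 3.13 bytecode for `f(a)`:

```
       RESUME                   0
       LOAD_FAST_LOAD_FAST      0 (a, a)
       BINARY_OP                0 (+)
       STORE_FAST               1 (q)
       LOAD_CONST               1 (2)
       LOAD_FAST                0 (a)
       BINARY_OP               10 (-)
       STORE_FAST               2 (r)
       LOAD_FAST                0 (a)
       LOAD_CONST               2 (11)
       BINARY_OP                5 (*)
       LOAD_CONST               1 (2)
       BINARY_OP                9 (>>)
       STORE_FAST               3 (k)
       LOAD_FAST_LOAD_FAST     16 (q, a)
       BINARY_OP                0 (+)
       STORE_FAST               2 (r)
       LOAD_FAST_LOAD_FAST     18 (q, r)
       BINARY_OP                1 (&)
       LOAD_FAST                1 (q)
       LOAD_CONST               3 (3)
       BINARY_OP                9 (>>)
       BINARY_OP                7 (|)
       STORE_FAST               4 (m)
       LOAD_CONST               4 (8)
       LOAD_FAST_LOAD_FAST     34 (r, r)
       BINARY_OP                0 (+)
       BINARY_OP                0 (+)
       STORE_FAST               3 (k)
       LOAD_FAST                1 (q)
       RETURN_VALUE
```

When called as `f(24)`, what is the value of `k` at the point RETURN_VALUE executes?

LOAD_FAST_LOAD_FAST a,a → push 24,24. Stack: [24, 24]
BINARY_OP + → 24 + 24 = 48. Stack: [48]
STORE_FAST q → q=48. Stack: []
LOAD_CONST → push 2. Stack: [2]
LOAD_FAST a → push 24. Stack: [2, 24]
BINARY_OP - → 2 - 24 = -22. Stack: [-22]
STORE_FAST r → r=-22. Stack: []
LOAD_FAST a → push 24. Stack: [24]
LOAD_CONST → push 11. Stack: [24, 11]
BINARY_OP * → 24 * 11 = 264. Stack: [264]
LOAD_CONST → push 2. Stack: [264, 2]
BINARY_OP >> → 264 >> 2 = 66. Stack: [66]
STORE_FAST k → k=66. Stack: []
LOAD_FAST_LOAD_FAST q,a → push 48,24. Stack: [48, 24]
BINARY_OP + → 48 + 24 = 72. Stack: [72]
STORE_FAST r → r=72. Stack: []
LOAD_FAST_LOAD_FAST q,r → push 48,72. Stack: [48, 72]
BINARY_OP & → 48 & 72 = 0. Stack: [0]
LOAD_FAST q → push 48. Stack: [0, 48]
LOAD_CONST → push 3. Stack: [0, 48, 3]
BINARY_OP >> → 48 >> 3 = 6. Stack: [0, 6]
BINARY_OP | → 0 | 6 = 6. Stack: [6]
STORE_FAST m → m=6. Stack: []
LOAD_CONST → push 8. Stack: [8]
LOAD_FAST_LOAD_FAST r,r → push 72,72. Stack: [8, 72, 72]
BINARY_OP + → 72 + 72 = 144. Stack: [8, 144]
BINARY_OP + → 8 + 144 = 152. Stack: [152]
STORE_FAST k → k=152. Stack: []
LOAD_FAST q → push 48. Stack: [48]
RETURN_VALUE → return 48.

152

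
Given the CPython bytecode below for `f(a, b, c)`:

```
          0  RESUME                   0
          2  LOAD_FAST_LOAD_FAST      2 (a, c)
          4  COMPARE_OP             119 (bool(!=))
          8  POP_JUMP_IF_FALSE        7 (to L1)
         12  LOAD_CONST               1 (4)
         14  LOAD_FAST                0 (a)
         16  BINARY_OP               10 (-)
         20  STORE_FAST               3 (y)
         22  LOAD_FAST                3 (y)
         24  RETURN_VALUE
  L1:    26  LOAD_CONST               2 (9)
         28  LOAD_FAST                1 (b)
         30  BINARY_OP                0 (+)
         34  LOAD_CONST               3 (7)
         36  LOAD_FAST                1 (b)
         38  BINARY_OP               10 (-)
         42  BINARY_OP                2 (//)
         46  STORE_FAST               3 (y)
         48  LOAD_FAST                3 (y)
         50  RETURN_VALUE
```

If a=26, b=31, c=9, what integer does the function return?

-22

LOAD_FAST_LOAD_FAST a,c → push 26,9. Stack: [26, 9]
COMPARE_OP bool(!=) → 26 vs 9 = True. Stack: [True]
POP_JUMP_IF_FALSE → pop True; no jump. Stack: []
LOAD_CONST → push 4. Stack: [4]
LOAD_FAST a → push 26. Stack: [4, 26]
BINARY_OP - → 4 - 26 = -22. Stack: [-22]
STORE_FAST y → y=-22. Stack: []
LOAD_FAST y → push -22. Stack: [-22]
RETURN_VALUE → return -22.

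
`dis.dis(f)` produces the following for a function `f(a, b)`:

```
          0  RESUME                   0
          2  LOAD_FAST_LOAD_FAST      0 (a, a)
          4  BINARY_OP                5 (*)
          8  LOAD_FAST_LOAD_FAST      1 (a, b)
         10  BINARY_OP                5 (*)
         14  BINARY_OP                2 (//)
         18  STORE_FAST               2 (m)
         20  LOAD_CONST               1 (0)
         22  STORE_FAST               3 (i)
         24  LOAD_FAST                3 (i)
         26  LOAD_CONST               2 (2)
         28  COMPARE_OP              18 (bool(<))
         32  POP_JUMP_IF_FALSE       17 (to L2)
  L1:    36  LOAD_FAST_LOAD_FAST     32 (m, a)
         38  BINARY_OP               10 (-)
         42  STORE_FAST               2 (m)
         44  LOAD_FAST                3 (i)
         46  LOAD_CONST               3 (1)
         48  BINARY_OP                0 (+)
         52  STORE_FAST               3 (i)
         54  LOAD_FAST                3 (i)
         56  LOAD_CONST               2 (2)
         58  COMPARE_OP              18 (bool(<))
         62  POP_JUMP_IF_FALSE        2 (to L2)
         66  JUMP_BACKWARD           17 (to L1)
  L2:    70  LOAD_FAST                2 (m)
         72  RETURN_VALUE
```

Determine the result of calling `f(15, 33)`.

-30

LOAD_FAST_LOAD_FAST a,a → push 15,15. Stack: [15, 15]
BINARY_OP * → 15 * 15 = 225. Stack: [225]
LOAD_FAST_LOAD_FAST a,b → push 15,33. Stack: [225, 15, 33]
BINARY_OP * → 15 * 33 = 495. Stack: [225, 495]
BINARY_OP // → 225 // 495 = 0. Stack: [0]
STORE_FAST m → m=0. Stack: []
LOAD_CONST → push 0. Stack: [0]
STORE_FAST i → i=0. Stack: []
LOAD_FAST i → push 0. Stack: [0]
LOAD_CONST → push 2. Stack: [0, 2]
COMPARE_OP bool(<) → 0 vs 2 = True. Stack: [True]
POP_JUMP_IF_FALSE → pop True; no jump. Stack: []
LOAD_FAST_LOAD_FAST m,a → push 0,15. Stack: [0, 15]
BINARY_OP - → 0 - 15 = -15. Stack: [-15]
STORE_FAST m → m=-15. Stack: []
LOAD_FAST i → push 0. Stack: [0]
LOAD_CONST → push 1. Stack: [0, 1]
BINARY_OP + → 0 + 1 = 1. Stack: [1]
STORE_FAST i → i=1. Stack: []
LOAD_FAST i → push 1. Stack: [1]
LOAD_CONST → push 2. Stack: [1, 2]
COMPARE_OP bool(<) → 1 vs 2 = True. Stack: [True]
POP_JUMP_IF_FALSE → pop True; no jump. Stack: []
LOAD_FAST_LOAD_FAST m,a → push -15,15. Stack: [-15, 15]
BINARY_OP - → -15 - 15 = -30. Stack: [-30]
STORE_FAST m → m=-30. Stack: []
LOAD_FAST i → push 1. Stack: [1]
LOAD_CONST → push 1. Stack: [1, 1]
BINARY_OP + → 1 + 1 = 2. Stack: [2]
STORE_FAST i → i=2. Stack: []
LOAD_FAST i → push 2. Stack: [2]
LOAD_CONST → push 2. Stack: [2, 2]
COMPARE_OP bool(<) → 2 vs 2 = False. Stack: [False]
POP_JUMP_IF_FALSE → pop False; jump. Stack: []
LOAD_FAST m → push -30. Stack: [-30]
RETURN_VALUE → return -30.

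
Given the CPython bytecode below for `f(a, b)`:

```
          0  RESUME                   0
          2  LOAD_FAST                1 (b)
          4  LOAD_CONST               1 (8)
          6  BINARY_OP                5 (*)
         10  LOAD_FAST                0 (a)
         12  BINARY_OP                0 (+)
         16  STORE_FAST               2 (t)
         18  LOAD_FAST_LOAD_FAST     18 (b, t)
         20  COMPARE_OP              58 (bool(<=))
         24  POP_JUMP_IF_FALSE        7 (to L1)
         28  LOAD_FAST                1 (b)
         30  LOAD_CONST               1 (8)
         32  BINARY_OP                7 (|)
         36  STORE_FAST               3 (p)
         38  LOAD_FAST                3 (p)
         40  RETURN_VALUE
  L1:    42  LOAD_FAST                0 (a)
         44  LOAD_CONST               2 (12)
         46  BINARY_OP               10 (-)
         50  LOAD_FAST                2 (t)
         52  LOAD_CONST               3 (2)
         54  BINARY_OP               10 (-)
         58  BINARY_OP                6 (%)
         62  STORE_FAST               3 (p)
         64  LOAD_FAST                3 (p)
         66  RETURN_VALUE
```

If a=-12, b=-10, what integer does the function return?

-24

LOAD_FAST b → push -10. Stack: [-10]
LOAD_CONST → push 8. Stack: [-10, 8]
BINARY_OP * → -10 * 8 = -80. Stack: [-80]
LOAD_FAST a → push -12. Stack: [-80, -12]
BINARY_OP + → -80 + -12 = -92. Stack: [-92]
STORE_FAST t → t=-92. Stack: []
LOAD_FAST_LOAD_FAST b,t → push -10,-92. Stack: [-10, -92]
COMPARE_OP bool(<=) → -10 vs -92 = False. Stack: [False]
POP_JUMP_IF_FALSE → pop False; jump. Stack: []
LOAD_FAST a → push -12. Stack: [-12]
LOAD_CONST → push 12. Stack: [-12, 12]
BINARY_OP - → -12 - 12 = -24. Stack: [-24]
LOAD_FAST t → push -92. Stack: [-24, -92]
LOAD_CONST → push 2. Stack: [-24, -92, 2]
BINARY_OP - → -92 - 2 = -94. Stack: [-24, -94]
BINARY_OP % → -24 % -94 = -24. Stack: [-24]
STORE_FAST p → p=-24. Stack: []
LOAD_FAST p → push -24. Stack: [-24]
RETURN_VALUE → return -24.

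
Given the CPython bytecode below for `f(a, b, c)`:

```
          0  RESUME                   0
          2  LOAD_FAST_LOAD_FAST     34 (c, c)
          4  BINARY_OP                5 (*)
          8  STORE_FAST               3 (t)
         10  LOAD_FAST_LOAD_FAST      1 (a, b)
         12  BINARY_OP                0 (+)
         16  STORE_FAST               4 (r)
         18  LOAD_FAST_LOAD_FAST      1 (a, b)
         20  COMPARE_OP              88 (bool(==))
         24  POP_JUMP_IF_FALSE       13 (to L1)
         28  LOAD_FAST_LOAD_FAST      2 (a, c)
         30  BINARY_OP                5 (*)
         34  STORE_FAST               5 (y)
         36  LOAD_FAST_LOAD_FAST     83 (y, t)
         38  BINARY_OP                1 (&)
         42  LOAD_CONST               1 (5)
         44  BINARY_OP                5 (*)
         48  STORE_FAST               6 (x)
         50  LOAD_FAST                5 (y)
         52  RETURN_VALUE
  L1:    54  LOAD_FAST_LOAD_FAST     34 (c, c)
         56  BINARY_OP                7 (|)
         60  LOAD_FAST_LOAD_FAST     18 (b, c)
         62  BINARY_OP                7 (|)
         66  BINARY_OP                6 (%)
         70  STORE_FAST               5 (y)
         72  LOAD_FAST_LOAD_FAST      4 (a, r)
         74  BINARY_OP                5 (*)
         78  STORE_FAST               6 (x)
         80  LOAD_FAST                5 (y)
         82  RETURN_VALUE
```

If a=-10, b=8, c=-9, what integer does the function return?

0

LOAD_FAST_LOAD_FAST c,c → push -9,-9. Stack: [-9, -9]
BINARY_OP * → -9 * -9 = 81. Stack: [81]
STORE_FAST t → t=81. Stack: []
LOAD_FAST_LOAD_FAST a,b → push -10,8. Stack: [-10, 8]
BINARY_OP + → -10 + 8 = -2. Stack: [-2]
STORE_FAST r → r=-2. Stack: []
LOAD_FAST_LOAD_FAST a,b → push -10,8. Stack: [-10, 8]
COMPARE_OP bool(==) → -10 vs 8 = False. Stack: [False]
POP_JUMP_IF_FALSE → pop False; jump. Stack: []
LOAD_FAST_LOAD_FAST c,c → push -9,-9. Stack: [-9, -9]
BINARY_OP | → -9 | -9 = -9. Stack: [-9]
LOAD_FAST_LOAD_FAST b,c → push 8,-9. Stack: [-9, 8, -9]
BINARY_OP | → 8 | -9 = -1. Stack: [-9, -1]
BINARY_OP % → -9 % -1 = 0. Stack: [0]
STORE_FAST y → y=0. Stack: []
LOAD_FAST_LOAD_FAST a,r → push -10,-2. Stack: [-10, -2]
BINARY_OP * → -10 * -2 = 20. Stack: [20]
STORE_FAST x → x=20. Stack: []
LOAD_FAST y → push 0. Stack: [0]
RETURN_VALUE → return 0.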